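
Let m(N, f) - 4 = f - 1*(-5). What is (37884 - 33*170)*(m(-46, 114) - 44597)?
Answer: -1435353876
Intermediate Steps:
m(N, f) = 9 + f (m(N, f) = 4 + (f - 1*(-5)) = 4 + (f + 5) = 4 + (5 + f) = 9 + f)
(37884 - 33*170)*(m(-46, 114) - 44597) = (37884 - 33*170)*((9 + 114) - 44597) = (37884 - 5610)*(123 - 44597) = 32274*(-44474) = -1435353876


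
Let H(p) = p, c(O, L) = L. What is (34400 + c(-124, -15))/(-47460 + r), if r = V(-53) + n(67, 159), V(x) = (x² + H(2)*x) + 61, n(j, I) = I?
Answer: -34385/44537 ≈ -0.77205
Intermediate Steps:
V(x) = 61 + x² + 2*x (V(x) = (x² + 2*x) + 61 = 61 + x² + 2*x)
r = 2923 (r = (61 + (-53)² + 2*(-53)) + 159 = (61 + 2809 - 106) + 159 = 2764 + 159 = 2923)
(34400 + c(-124, -15))/(-47460 + r) = (34400 - 15)/(-47460 + 2923) = 34385/(-44537) = 34385*(-1/44537) = -34385/44537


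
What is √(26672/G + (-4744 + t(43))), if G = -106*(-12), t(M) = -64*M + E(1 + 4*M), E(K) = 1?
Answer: I*√188950989/159 ≈ 86.453*I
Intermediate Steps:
t(M) = 1 - 64*M (t(M) = -64*M + 1 = 1 - 64*M)
G = 1272
√(26672/G + (-4744 + t(43))) = √(26672/1272 + (-4744 + (1 - 64*43))) = √(26672*(1/1272) + (-4744 + (1 - 2752))) = √(3334/159 + (-4744 - 2751)) = √(3334/159 - 7495) = √(-1188371/159) = I*√188950989/159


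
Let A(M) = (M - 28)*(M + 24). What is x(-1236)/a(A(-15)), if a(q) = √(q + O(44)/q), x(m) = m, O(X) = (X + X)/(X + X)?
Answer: 1854*I*√6440110/74885 ≈ 62.829*I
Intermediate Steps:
O(X) = 1 (O(X) = (2*X)/((2*X)) = (2*X)*(1/(2*X)) = 1)
A(M) = (-28 + M)*(24 + M)
a(q) = √(q + 1/q)
x(-1236)/a(A(-15)) = -1236/√((-672 + (-15)² - 4*(-15)) + 1/(-672 + (-15)² - 4*(-15))) = -1236/√((-672 + 225 + 60) + 1/(-672 + 225 + 60)) = -1236/√(-387 + 1/(-387)) = -1236/√(-387 - 1/387) = -1236*(-3*I*√6440110/149770) = -(-1854)*I*√6440110/74885 = 1854*I*√6440110/74885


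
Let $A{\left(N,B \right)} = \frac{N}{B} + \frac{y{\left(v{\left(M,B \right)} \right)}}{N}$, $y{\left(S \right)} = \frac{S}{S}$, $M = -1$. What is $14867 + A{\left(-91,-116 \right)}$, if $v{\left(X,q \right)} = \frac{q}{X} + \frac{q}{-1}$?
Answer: $\frac{156944217}{10556} \approx 14868.0$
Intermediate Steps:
$v{\left(X,q \right)} = - q + \frac{q}{X}$ ($v{\left(X,q \right)} = \frac{q}{X} + q \left(-1\right) = \frac{q}{X} - q = - q + \frac{q}{X}$)
$y{\left(S \right)} = 1$
$A{\left(N,B \right)} = \frac{1}{N} + \frac{N}{B}$ ($A{\left(N,B \right)} = \frac{N}{B} + 1 \frac{1}{N} = \frac{N}{B} + \frac{1}{N} = \frac{1}{N} + \frac{N}{B}$)
$14867 + A{\left(-91,-116 \right)} = 14867 + \left(\frac{1}{-91} - \frac{91}{-116}\right) = 14867 - - \frac{8165}{10556} = 14867 + \left(- \frac{1}{91} + \frac{91}{116}\right) = 14867 + \frac{8165}{10556} = \frac{156944217}{10556}$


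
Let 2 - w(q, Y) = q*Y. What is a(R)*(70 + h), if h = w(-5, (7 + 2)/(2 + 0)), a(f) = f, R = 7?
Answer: 1323/2 ≈ 661.50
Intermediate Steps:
w(q, Y) = 2 - Y*q (w(q, Y) = 2 - q*Y = 2 - Y*q)
h = 49/2 (h = 2 - 1*(7 + 2)/(2 + 0)*(-5) = 2 - 1*9/2*(-5) = 2 + 45/2 = 49/2 ≈ 24.500)
a(R)*(70 + h) = 7*(70 + 49/2) = 7*(189/2) = 1323/2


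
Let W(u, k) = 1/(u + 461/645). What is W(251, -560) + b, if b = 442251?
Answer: 71802104001/162356 ≈ 4.4225e+5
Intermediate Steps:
W(u, k) = 1/(461/645 + u) (W(u, k) = 1/(u + 461*(1/645)) = 1/(u + 461/645) = 1/(461/645 + u))
W(251, -560) + b = 645/(461 + 645*251) + 442251 = 645/(461 + 161895) + 442251 = 645/162356 + 442251 = 71802104001/162356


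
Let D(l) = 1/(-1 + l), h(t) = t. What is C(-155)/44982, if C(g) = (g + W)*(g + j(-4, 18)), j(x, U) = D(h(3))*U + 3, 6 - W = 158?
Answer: 43901/44982 ≈ 0.97597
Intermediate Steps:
W = -152 (W = 6 - 1*158 = 6 - 158 = -152)
j(x, U) = 3 + U/2 (j(x, U) = U/(-1 + 3) + 3 = U/2 + 3 = 3 + U/2)
C(g) = (-152 + g)*(12 + g) (C(g) = (g - 152)*(g + (3 + (1/2)*18)) = (-152 + g)*(g + (3 + 9)) = (-152 + g)*(g + 12) = (-152 + g)*(12 + g))
C(-155)/44982 = (-1824 + (-155)**2 - 140*(-155))/44982 = (-1824 + 24025 + 21700)*(1/44982) = 43901*(1/44982) = 43901/44982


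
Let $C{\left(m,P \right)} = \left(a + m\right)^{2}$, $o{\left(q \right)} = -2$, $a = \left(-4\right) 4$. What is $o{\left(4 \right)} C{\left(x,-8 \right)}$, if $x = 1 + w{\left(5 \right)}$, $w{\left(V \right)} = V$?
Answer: $-200$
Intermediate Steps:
$a = -16$
$x = 6$ ($x = 1 + 5 = 6$)
$C{\left(m,P \right)} = \left(-16 + m\right)^{2}$
$o{\left(4 \right)} C{\left(x,-8 \right)} = - 2 \left(-16 + 6\right)^{2} = - 2 \left(-10\right)^{2} = \left(-2\right) 100 = -200$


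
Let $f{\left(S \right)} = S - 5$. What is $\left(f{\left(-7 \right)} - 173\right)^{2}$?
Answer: $34225$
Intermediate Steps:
$f{\left(S \right)} = -5 + S$ ($f{\left(S \right)} = S - 5 = -5 + S$)
$\left(f{\left(-7 \right)} - 173\right)^{2} = \left(\left(-5 - 7\right) - 173\right)^{2} = \left(-12 - 173\right)^{2} = \left(-185\right)^{2} = 34225$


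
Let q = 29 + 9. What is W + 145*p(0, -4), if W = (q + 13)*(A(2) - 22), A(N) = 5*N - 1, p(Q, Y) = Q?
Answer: -663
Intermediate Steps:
q = 38
A(N) = -1 + 5*N
W = -663 (W = (38 + 13)*((-1 + 5*2) - 22) = 51*((-1 + 10) - 22) = 51*(9 - 22) = 51*(-13) = -663)
W + 145*p(0, -4) = -663 + 145*0 = -663 + 0 = -663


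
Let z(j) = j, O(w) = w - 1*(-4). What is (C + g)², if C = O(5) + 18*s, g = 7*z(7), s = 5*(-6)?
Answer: 232324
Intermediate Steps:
O(w) = 4 + w (O(w) = w + 4 = 4 + w)
s = -30
g = 49 (g = 7*7 = 49)
C = -531 (C = (4 + 5) + 18*(-30) = 9 - 540 = -531)
(C + g)² = (-531 + 49)² = (-482)² = 232324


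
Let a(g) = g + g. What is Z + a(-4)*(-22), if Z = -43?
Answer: 133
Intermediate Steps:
a(g) = 2*g
Z + a(-4)*(-22) = -43 + (2*(-4))*(-22) = -43 - 8*(-22) = -43 + 176 = 133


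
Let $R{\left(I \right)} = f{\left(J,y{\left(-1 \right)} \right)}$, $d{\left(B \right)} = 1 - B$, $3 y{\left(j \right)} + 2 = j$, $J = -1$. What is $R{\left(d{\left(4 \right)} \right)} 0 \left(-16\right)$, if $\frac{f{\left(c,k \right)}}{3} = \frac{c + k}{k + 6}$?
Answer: $0$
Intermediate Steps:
$y{\left(j \right)} = - \frac{2}{3} + \frac{j}{3}$
$f{\left(c,k \right)} = \frac{3 \left(c + k\right)}{6 + k}$ ($f{\left(c,k \right)} = 3 \frac{c + k}{k + 6} = 3 \frac{c + k}{6 + k} = \frac{3 \left(c + k\right)}{6 + k}$)
$R{\left(I \right)} = - \frac{6}{5}$ ($R{\left(I \right)} = \frac{3 \left(-1 + \left(- \frac{2}{3} + \frac{1}{3} \left(-1\right)\right)\right)}{6 + \left(- \frac{2}{3} + \frac{1}{3} \left(-1\right)\right)} = \frac{3 \left(-1 - 1\right)}{6 - 1} = 3 \cdot \frac{1}{5} \left(-2\right) = - \frac{6}{5}$)
$R{\left(d{\left(4 \right)} \right)} 0 \left(-16\right) = \left(- \frac{6}{5}\right) 0 \left(-16\right) = 0 \left(-16\right) = 0$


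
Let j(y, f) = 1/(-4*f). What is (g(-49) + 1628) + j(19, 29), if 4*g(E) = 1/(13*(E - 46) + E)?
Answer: 242479519/148944 ≈ 1628.0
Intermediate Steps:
j(y, f) = -1/(4*f)
g(E) = 1/(4*(-598 + 14*E)) (g(E) = 1/(4*(13*(E - 46) + E)) = 1/(4*(13*(-46 + E) + E)) = 1/(4*((-598 + 13*E) + E)) = 1/(4*(-598 + 14*E)))
(g(-49) + 1628) + j(19, 29) = (1/(8*(-299 + 7*(-49))) + 1628) - ¼/29 = (1/(8*(-299 - 343)) + 1628) - ¼*1/29 = ((⅛)/(-642) + 1628) - 1/116 = ((⅛)*(-1/642) + 1628) - 1/116 = (-1/5136 + 1628) - 1/116 = 8361407/5136 - 1/116 = 242479519/148944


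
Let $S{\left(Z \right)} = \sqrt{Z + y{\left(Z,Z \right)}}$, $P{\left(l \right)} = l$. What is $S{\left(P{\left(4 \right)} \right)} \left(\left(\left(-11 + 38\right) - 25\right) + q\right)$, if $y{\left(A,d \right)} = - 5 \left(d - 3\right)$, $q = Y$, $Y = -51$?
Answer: $- 49 i \approx - 49.0 i$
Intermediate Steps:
$q = -51$
$y{\left(A,d \right)} = 15 - 5 d$ ($y{\left(A,d \right)} = - 5 \left(-3 + d\right) = 15 - 5 d$)
$S{\left(Z \right)} = \sqrt{15 - 4 Z}$ ($S{\left(Z \right)} = \sqrt{Z - \left(-15 + 5 Z\right)} = \sqrt{15 - 4 Z}$)
$S{\left(P{\left(4 \right)} \right)} \left(\left(\left(-11 + 38\right) - 25\right) + q\right) = \sqrt{15 - 16} \left(\left(\left(-11 + 38\right) - 25\right) - 51\right) = \sqrt{15 - 16} \left(\left(27 - 25\right) - 51\right) = \sqrt{-1} \left(2 - 51\right) = i \left(-49\right) = - 49 i$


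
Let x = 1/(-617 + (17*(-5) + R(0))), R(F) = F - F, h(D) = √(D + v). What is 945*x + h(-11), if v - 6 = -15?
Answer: -35/26 + 2*I*√5 ≈ -1.3462 + 4.4721*I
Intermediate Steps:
v = -9 (v = 6 - 15 = -9)
h(D) = √(-9 + D) (h(D) = √(D - 9) = √(-9 + D))
R(F) = 0
x = -1/702 (x = 1/(-617 + (17*(-5) + 0)) = 1/(-617 + (-85 + 0)) = 1/(-617 - 85) = 1/(-702) = -1/702 ≈ -0.0014245)
945*x + h(-11) = 945*(-1/702) + √(-9 - 11) = -35/26 + √(-20) = -35/26 + 2*I*√5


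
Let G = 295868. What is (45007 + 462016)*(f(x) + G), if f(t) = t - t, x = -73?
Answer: 150011880964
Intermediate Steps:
f(t) = 0
(45007 + 462016)*(f(x) + G) = (45007 + 462016)*(0 + 295868) = 507023*295868 = 150011880964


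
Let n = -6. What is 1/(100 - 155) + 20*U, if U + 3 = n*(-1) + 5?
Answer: 8799/55 ≈ 159.98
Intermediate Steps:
U = 8 (U = -3 + (-6*(-1) + 5) = -3 + (6 + 5) = -3 + 11 = 8)
1/(100 - 155) + 20*U = 1/(100 - 155) + 20*8 = 1/(-55) + 160 = -1/55 + 160 = 8799/55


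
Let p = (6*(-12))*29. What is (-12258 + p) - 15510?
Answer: -29856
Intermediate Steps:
p = -2088 (p = -72*29 = -2088)
(-12258 + p) - 15510 = (-12258 - 2088) - 15510 = -14346 - 15510 = -29856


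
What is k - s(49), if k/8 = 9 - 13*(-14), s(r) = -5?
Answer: 1533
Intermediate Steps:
k = 1528 (k = 8*(9 - 13*(-14)) = 8*(9 + 182) = 8*191 = 1528)
k - s(49) = 1528 - 1*(-5) = 1528 + 5 = 1533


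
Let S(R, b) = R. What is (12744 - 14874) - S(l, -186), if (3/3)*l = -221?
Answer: -1909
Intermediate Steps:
l = -221
(12744 - 14874) - S(l, -186) = (12744 - 14874) - 1*(-221) = -2130 + 221 = -1909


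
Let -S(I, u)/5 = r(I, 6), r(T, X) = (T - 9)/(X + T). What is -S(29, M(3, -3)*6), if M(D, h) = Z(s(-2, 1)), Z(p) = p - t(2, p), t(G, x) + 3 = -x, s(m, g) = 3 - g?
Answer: 20/7 ≈ 2.8571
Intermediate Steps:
t(G, x) = -3 - x
Z(p) = 3 + 2*p (Z(p) = p - (-3 - p) = p + (3 + p) = 3 + 2*p)
r(T, X) = (-9 + T)/(T + X)
M(D, h) = 7 (M(D, h) = 3 + 2*(3 - 1*1) = 3 + 2*(3 - 1) = 3 + 2*2 = 3 + 4 = 7)
S(I, u) = -5*(-9 + I)/(6 + I) (S(I, u) = -5*(-9 + I)/(I + 6) = -5*(-9 + I)/(6 + I))
-S(29, M(3, -3)*6) = -5*(9 - 1*29)/(6 + 29) = -5*(9 - 29)/35 = -5*(-20)/35 = -1*(-20/7) = 20/7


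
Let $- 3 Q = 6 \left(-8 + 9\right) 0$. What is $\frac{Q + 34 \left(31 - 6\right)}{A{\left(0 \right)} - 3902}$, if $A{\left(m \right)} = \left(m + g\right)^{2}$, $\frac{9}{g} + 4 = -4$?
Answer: $- \frac{54400}{249647} \approx -0.21791$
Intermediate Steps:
$g = - \frac{9}{8}$ ($g = \frac{9}{-4 - 4} = \frac{9}{-8} = 9 \left(- \frac{1}{8}\right) = - \frac{9}{8} \approx -1.125$)
$A{\left(m \right)} = \left(- \frac{9}{8} + m\right)^{2}$ ($A{\left(m \right)} = \left(m - \frac{9}{8}\right)^{2} = \left(- \frac{9}{8} + m\right)^{2}$)
$Q = 0$ ($Q = - \frac{6 \left(-8 + 9\right) 0}{3} = - \frac{6 \cdot 1 \cdot 0}{3} = - \frac{6 \cdot 0}{3} = \left(- \frac{1}{3}\right) 0 = 0$)
$\frac{Q + 34 \left(31 - 6\right)}{A{\left(0 \right)} - 3902} = \frac{0 + 34 \left(31 - 6\right)}{\frac{\left(-9 + 8 \cdot 0\right)^{2}}{64} - 3902} = \frac{0 + 34 \cdot 25}{\frac{\left(-9 + 0\right)^{2}}{64} - 3902} = \frac{0 + 850}{\frac{\left(-9\right)^{2}}{64} - 3902} = \frac{850}{\frac{1}{64} \cdot 81 - 3902} = \frac{850}{\frac{81}{64} - 3902} = \frac{850}{- \frac{249647}{64}} = 850 \left(- \frac{64}{249647}\right) = - \frac{54400}{249647}$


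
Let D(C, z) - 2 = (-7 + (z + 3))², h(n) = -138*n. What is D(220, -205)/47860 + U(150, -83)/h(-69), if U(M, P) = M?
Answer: 70521421/75953820 ≈ 0.92848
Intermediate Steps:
D(C, z) = 2 + (-4 + z)² (D(C, z) = 2 + (-7 + (z + 3))² = 2 + (-7 + (3 + z))² = 2 + (-4 + z)²)
D(220, -205)/47860 + U(150, -83)/h(-69) = (2 + (-4 - 205)²)/47860 + 150/((-138*(-69))) = (2 + (-209)²)*(1/47860) + 150/9522 = (2 + 43681)*(1/47860) + 150*(1/9522) = 43683*(1/47860) + 25/1587 = 43683/47860 + 25/1587 = 70521421/75953820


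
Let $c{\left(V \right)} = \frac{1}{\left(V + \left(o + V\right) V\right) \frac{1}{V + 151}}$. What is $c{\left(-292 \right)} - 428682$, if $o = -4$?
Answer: $- \frac{36926667621}{86140} \approx -4.2868 \cdot 10^{5}$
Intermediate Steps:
$c{\left(V \right)} = \frac{151 + V}{V + V \left(-4 + V\right)}$ ($c{\left(V \right)} = \frac{1}{\left(V + \left(-4 + V\right) V\right) \frac{1}{V + 151}} = \frac{1}{\left(V + V \left(-4 + V\right)\right) \frac{1}{151 + V}} = \frac{1}{\frac{1}{151 + V} \left(V + V \left(-4 + V\right)\right)} = \frac{151 + V}{V + V \left(-4 + V\right)}$)
$c{\left(-292 \right)} - 428682 = \frac{151 - 292}{\left(-292\right) \left(-3 - 292\right)} - 428682 = \left(- \frac{1}{292}\right) \frac{1}{-295} \left(-141\right) - 428682 = \left(- \frac{1}{292}\right) \left(- \frac{1}{295}\right) \left(-141\right) - 428682 = - \frac{141}{86140} - 428682 = - \frac{36926667621}{86140}$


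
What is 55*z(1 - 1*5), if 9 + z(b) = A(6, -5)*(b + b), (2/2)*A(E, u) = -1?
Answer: -55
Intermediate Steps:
A(E, u) = -1
z(b) = -9 - 2*b (z(b) = -9 - (b + b) = -9 - 2*b)
55*z(1 - 1*5) = 55*(-9 - 2*(1 - 1*5)) = 55*(-9 - 2*(1 - 5)) = 55*(-9 - 2*(-4)) = 55*(-9 + 8) = 55*(-1) = -55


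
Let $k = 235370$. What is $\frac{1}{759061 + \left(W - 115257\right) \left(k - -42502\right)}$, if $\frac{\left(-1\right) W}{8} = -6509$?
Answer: $- \frac{1}{17556583259} \approx -5.6959 \cdot 10^{-11}$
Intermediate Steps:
$W = 52072$ ($W = \left(-8\right) \left(-6509\right) = 52072$)
$\frac{1}{759061 + \left(W - 115257\right) \left(k - -42502\right)} = \frac{1}{759061 + \left(52072 - 115257\right) \left(235370 - -42502\right)} = \frac{1}{759061 - 63185 \left(235370 + 42502\right)} = \frac{1}{759061 - 17557342320} = \frac{1}{-17556583259} = - \frac{1}{17556583259}$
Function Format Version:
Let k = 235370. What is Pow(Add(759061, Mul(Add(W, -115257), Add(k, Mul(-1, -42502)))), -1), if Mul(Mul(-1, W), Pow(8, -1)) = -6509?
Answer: Rational(-1, 17556583259) ≈ -5.6959e-11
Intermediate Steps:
W = 52072 (W = Mul(-8, -6509) = 52072)
Pow(Add(759061, Mul(Add(W, -115257), Add(k, Mul(-1, -42502)))), -1) = Pow(Add(759061, Mul(Add(52072, -115257), Add(235370, Mul(-1, -42502)))), -1) = Pow(Add(759061, Mul(-63185, Add(235370, 42502))), -1) = Pow(Add(759061, Mul(-63185, 277872)), -1) = Pow(Add(759061, -17557342320), -1) = Pow(-17556583259, -1) = Rational(-1, 17556583259)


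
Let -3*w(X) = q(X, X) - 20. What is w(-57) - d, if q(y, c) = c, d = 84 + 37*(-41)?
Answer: 4376/3 ≈ 1458.7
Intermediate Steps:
d = -1433 (d = 84 - 1517 = -1433)
w(X) = 20/3 - X/3 (w(X) = -(X - 20)/3 = -(-20 + X)/3 = 20/3 - X/3)
w(-57) - d = (20/3 - ⅓*(-57)) - 1*(-1433) = (20/3 + 19) + 1433 = 77/3 + 1433 = 4376/3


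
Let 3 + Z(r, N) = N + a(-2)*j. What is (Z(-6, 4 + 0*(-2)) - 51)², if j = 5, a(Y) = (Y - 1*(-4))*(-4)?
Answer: 8100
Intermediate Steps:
a(Y) = -16 - 4*Y (a(Y) = (Y + 4)*(-4) = (4 + Y)*(-4) = -16 - 4*Y)
Z(r, N) = -43 + N (Z(r, N) = -3 + (N + (-16 - 4*(-2))*5) = -3 + (N + (-16 + 8)*5) = -3 + (N - 8*5) = -3 + (N - 40) = -3 + (-40 + N) = -43 + N)
(Z(-6, 4 + 0*(-2)) - 51)² = ((-43 + (4 + 0*(-2))) - 51)² = ((-43 + (4 + 0)) - 51)² = ((-43 + 4) - 51)² = (-39 - 51)² = (-90)² = 8100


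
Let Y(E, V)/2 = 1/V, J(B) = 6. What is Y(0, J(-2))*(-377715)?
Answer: -125905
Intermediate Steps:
Y(E, V) = 2/V
Y(0, J(-2))*(-377715) = (2/6)*(-377715) = (2*(⅙))*(-377715) = (⅓)*(-377715) = -125905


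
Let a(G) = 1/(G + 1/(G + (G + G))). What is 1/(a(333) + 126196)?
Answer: 332668/41981371927 ≈ 7.9242e-6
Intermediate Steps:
a(G) = 1/(G + 1/(3*G)) (a(G) = 1/(G + 1/(G + 2*G)) = 1/(G + 1/(3*G)))
1/(a(333) + 126196) = 1/(3*333/(1 + 3*333²) + 126196) = 1/(3*333/(1 + 3*110889) + 126196) = 1/(3*333/(1 + 332667) + 126196) = 1/(3*333/332668 + 126196) = 1/(3*333*(1/332668) + 126196) = 1/(999/332668 + 126196) = 1/(41981371927/332668) = 332668/41981371927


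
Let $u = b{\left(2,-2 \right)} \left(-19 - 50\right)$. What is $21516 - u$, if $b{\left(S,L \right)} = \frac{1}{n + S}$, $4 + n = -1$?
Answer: $21493$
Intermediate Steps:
$n = -5$ ($n = -4 - 1 = -5$)
$b{\left(S,L \right)} = \frac{1}{-5 + S}$
$u = 23$ ($u = \frac{-19 - 50}{-5 + 2} = \frac{1}{-3} \left(-69\right) = \left(- \frac{1}{3}\right) \left(-69\right) = 23$)
$21516 - u = 21516 - 23 = 21493$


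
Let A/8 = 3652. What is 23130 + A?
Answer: 52346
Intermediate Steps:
A = 29216 (A = 8*3652 = 29216)
23130 + A = 23130 + 29216 = 52346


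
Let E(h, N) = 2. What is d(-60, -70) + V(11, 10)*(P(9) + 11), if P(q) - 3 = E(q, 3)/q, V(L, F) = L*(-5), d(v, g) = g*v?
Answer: 30760/9 ≈ 3417.8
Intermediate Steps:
V(L, F) = -5*L
P(q) = 3 + 2/q
d(-60, -70) + V(11, 10)*(P(9) + 11) = -70*(-60) + (-5*11)*((3 + 2/9) + 11) = 4200 - 55*((3 + 2*(⅑)) + 11) = 4200 - 55*((3 + 2/9) + 11) = 4200 - 55*(29/9 + 11) = 4200 - 55*128/9 = 4200 - 7040/9 = 30760/9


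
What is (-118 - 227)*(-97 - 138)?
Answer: 81075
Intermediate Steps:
(-118 - 227)*(-97 - 138) = -345*(-235) = 81075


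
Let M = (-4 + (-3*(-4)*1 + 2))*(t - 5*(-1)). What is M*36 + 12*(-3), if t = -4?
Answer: 324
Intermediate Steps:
M = 10 (M = (-4 + (-3*(-4)*1 + 2))*(-4 - 5*(-1)) = (-4 + (12*1 + 2))*(-4 + 5) = (-4 + (12 + 2))*1 = (-4 + 14)*1 = 10*1 = 10)
M*36 + 12*(-3) = 10*36 + 12*(-3) = 360 - 36 = 324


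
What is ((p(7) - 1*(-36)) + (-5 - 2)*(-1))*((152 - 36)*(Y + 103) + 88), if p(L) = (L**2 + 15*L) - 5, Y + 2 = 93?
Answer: 4337664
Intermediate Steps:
Y = 91 (Y = -2 + 93 = 91)
p(L) = -5 + L**2 + 15*L
((p(7) - 1*(-36)) + (-5 - 2)*(-1))*((152 - 36)*(Y + 103) + 88) = (((-5 + 7**2 + 15*7) - 1*(-36)) + (-5 - 2)*(-1))*((152 - 36)*(91 + 103) + 88) = (((-5 + 49 + 105) + 36) - 7*(-1))*(116*194 + 88) = ((149 + 36) + 7)*(22504 + 88) = (185 + 7)*22592 = 192*22592 = 4337664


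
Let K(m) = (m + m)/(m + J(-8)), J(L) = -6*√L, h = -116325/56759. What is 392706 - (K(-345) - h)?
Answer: 295490181868403/752454063 + 920*I*√2/13257 ≈ 3.927e+5 + 0.098143*I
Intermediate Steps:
h = -116325/56759 (h = -116325*1/56759 = -116325/56759 ≈ -2.0495)
K(m) = 2*m/(m - 12*I*√2) (K(m) = (m + m)/(m - 12*I*√2) = (2*m)/(m - 12*I*√2) = 2*m/(m - 12*I*√2))
392706 - (K(-345) - h) = 392706 - (2*(-345)/(-345 - 12*I*√2) - 1*(-116325/56759)) = 392706 - (-690/(-345 - 12*I*√2) + 116325/56759) = 392706 - (116325/56759 - 690/(-345 - 12*I*√2)) = 392706 + (-116325/56759 + 690/(-345 - 12*I*√2)) = 22289483529/56759 + 690/(-345 - 12*I*√2)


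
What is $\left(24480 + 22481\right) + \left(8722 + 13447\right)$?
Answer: $69130$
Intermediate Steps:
$\left(24480 + 22481\right) + \left(8722 + 13447\right) = 46961 + 22169 = 69130$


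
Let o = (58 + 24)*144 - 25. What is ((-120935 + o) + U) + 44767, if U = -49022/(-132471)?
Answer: -8529096313/132471 ≈ -64385.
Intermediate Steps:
U = 49022/132471 (U = -49022*(-1/132471) = 49022/132471 ≈ 0.37006)
o = 11783 (o = 82*144 - 25 = 11808 - 25 = 11783)
((-120935 + o) + U) + 44767 = ((-120935 + 11783) + 49022/132471) + 44767 = (-109152 + 49022/132471) + 44767 = -14459425570/132471 + 44767 = -8529096313/132471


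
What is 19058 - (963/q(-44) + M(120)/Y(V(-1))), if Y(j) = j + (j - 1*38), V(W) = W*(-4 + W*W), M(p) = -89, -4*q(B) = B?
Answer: 6676621/352 ≈ 18968.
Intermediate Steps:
q(B) = -B/4
V(W) = W*(-4 + W²)
Y(j) = -38 + 2*j (Y(j) = j + (j - 38) = j + (-38 + j) = -38 + 2*j)
19058 - (963/q(-44) + M(120)/Y(V(-1))) = 19058 - (963/((-¼*(-44))) - 89/(-38 + 2*(-(-4 + (-1)²)))) = 19058 - (963/11 - 89/(-38 + 2*(-(-4 + 1)))) = 19058 - (963*(1/11) - 89/(-38 + 2*(-1*(-3)))) = 19058 - (963/11 - 89/(-38 + 2*3)) = 19058 - (963/11 - 89/(-38 + 6)) = 19058 - (963/11 - 89/(-32)) = 19058 - (963/11 - 89*(-1/32)) = 19058 - (963/11 + 89/32) = 19058 - 1*31795/352 = 19058 - 31795/352 = 6676621/352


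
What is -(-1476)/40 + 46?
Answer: 829/10 ≈ 82.900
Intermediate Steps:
-(-1476)/40 + 46 = -41*(-9/10) + 46 = 369/10 + 46 = 829/10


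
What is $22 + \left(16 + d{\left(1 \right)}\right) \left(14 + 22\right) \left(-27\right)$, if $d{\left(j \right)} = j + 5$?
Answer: $-21362$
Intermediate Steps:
$d{\left(j \right)} = 5 + j$
$22 + \left(16 + d{\left(1 \right)}\right) \left(14 + 22\right) \left(-27\right) = 22 + \left(16 + \left(5 + 1\right)\right) \left(14 + 22\right) \left(-27\right) = 22 + \left(16 + 6\right) 36 \left(-27\right) = 22 + 22 \cdot 36 \left(-27\right) = 22 + 792 \left(-27\right) = 22 - 21384 = -21362$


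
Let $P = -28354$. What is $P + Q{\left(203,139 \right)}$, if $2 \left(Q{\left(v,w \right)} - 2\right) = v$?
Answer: $- \frac{56501}{2} \approx -28251.0$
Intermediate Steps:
$Q{\left(v,w \right)} = 2 + \frac{v}{2}$
$P + Q{\left(203,139 \right)} = -28354 + \left(2 + \frac{1}{2} \cdot 203\right) = -28354 + \left(2 + \frac{203}{2}\right) = -28354 + \frac{207}{2} = - \frac{56501}{2}$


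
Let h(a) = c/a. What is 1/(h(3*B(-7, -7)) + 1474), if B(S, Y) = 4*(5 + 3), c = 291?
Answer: 32/47265 ≈ 0.00067703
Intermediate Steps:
B(S, Y) = 32 (B(S, Y) = 4*8 = 32)
h(a) = 291/a
1/(h(3*B(-7, -7)) + 1474) = 1/(291/((3*32)) + 1474) = 1/(291/96 + 1474) = 1/(291*(1/96) + 1474) = 1/(97/32 + 1474) = 1/(47265/32) = 32/47265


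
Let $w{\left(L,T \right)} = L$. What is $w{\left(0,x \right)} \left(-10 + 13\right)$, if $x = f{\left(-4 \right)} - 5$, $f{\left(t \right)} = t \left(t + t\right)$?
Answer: $0$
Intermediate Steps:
$f{\left(t \right)} = 2 t^{2}$ ($f{\left(t \right)} = t 2 t = 2 t^{2}$)
$x = 27$ ($x = 2 \left(-4\right)^{2} - 5 = 2 \cdot 16 - 5 = 32 - 5 = 27$)
$w{\left(0,x \right)} \left(-10 + 13\right) = 0 \left(-10 + 13\right) = 0 \cdot 3 = 0$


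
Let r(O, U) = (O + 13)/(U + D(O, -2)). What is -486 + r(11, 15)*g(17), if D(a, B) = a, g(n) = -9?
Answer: -6426/13 ≈ -494.31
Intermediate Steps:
r(O, U) = (13 + O)/(O + U) (r(O, U) = (O + 13)/(U + O) = (13 + O)/(O + U))
-486 + r(11, 15)*g(17) = -486 + ((13 + 11)/(11 + 15))*(-9) = -486 + (24/26)*(-9) = -486 + ((1/26)*24)*(-9) = -486 + (12/13)*(-9) = -486 - 108/13 = -6426/13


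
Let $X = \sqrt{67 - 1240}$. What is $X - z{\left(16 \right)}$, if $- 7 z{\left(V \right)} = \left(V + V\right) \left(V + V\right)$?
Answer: $\frac{1024}{7} + i \sqrt{1173} \approx 146.29 + 34.249 i$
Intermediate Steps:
$z{\left(V \right)} = - \frac{4 V^{2}}{7}$ ($z{\left(V \right)} = - \frac{\left(V + V\right) \left(V + V\right)}{7} = - \frac{2 V 2 V}{7} = - \frac{4 V^{2}}{7}$)
$X = i \sqrt{1173}$ ($X = \sqrt{-1173} = i \sqrt{1173} \approx 34.249 i$)
$X - z{\left(16 \right)} = i \sqrt{1173} - - \frac{4 \cdot 16^{2}}{7} = i \sqrt{1173} - \left(- \frac{4}{7}\right) 256 = i \sqrt{1173} - - \frac{1024}{7} = i \sqrt{1173} + \frac{1024}{7} = \frac{1024}{7} + i \sqrt{1173}$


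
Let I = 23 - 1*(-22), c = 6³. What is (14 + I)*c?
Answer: 12744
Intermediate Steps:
c = 216
I = 45 (I = 23 + 22 = 45)
(14 + I)*c = (14 + 45)*216 = 59*216 = 12744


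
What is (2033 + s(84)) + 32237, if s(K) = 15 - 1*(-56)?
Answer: 34341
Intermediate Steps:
s(K) = 71 (s(K) = 15 + 56 = 71)
(2033 + s(84)) + 32237 = (2033 + 71) + 32237 = 2104 + 32237 = 34341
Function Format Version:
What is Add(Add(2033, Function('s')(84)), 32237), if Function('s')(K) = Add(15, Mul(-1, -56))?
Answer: 34341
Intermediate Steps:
Function('s')(K) = 71 (Function('s')(K) = Add(15, 56) = 71)
Add(Add(2033, Function('s')(84)), 32237) = Add(Add(2033, 71), 32237) = Add(2104, 32237) = 34341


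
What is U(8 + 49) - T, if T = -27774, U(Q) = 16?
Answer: 27790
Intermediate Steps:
U(8 + 49) - T = 16 - 1*(-27774) = 16 + 27774 = 27790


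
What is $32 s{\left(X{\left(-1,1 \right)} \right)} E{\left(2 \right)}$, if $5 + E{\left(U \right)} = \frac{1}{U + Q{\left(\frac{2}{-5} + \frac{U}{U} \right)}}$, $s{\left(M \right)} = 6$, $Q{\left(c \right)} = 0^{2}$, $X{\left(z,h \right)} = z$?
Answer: $-864$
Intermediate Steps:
$Q{\left(c \right)} = 0$
$E{\left(U \right)} = -5 + \frac{1}{U}$ ($E{\left(U \right)} = -5 + \frac{1}{U + 0} = -5 + \frac{1}{U}$)
$32 s{\left(X{\left(-1,1 \right)} \right)} E{\left(2 \right)} = 32 \cdot 6 \left(-5 + \frac{1}{2}\right) = 192 \left(-5 + \frac{1}{2}\right) = 192 \left(- \frac{9}{2}\right) = -864$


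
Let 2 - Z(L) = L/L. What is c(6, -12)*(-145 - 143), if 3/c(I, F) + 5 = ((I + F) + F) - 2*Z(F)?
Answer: 864/25 ≈ 34.560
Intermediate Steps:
Z(L) = 1 (Z(L) = 2 - L/L = 2 - 1*1 = 2 - 1 = 1)
c(I, F) = 3/(-7 + I + 2*F) (c(I, F) = 3/(-5 + (((I + F) + F) - 2*1)) = 3/(-5 + (((F + I) + F) - 2)) = 3/(-5 + ((I + 2*F) - 2)) = 3/(-5 + (-2 + I + 2*F)) = 3/(-7 + I + 2*F))
c(6, -12)*(-145 - 143) = (3/(-7 + 6 + 2*(-12)))*(-145 - 143) = (3/(-7 + 6 - 24))*(-288) = (3/(-25))*(-288) = (3*(-1/25))*(-288) = -3/25*(-288) = 864/25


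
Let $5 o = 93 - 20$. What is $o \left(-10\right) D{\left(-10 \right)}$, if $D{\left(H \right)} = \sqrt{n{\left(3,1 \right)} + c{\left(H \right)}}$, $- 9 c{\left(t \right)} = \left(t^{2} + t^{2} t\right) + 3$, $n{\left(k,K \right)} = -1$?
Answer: $- \frac{292 \sqrt{222}}{3} \approx -1450.2$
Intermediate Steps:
$o = \frac{73}{5}$ ($o = \frac{93 - 20}{5} = \frac{1}{5} \cdot 73 = \frac{73}{5} \approx 14.6$)
$c{\left(t \right)} = - \frac{1}{3} - \frac{t^{2}}{9} - \frac{t^{3}}{9}$ ($c{\left(t \right)} = - \frac{\left(t^{2} + t^{2} t\right) + 3}{9} = - \frac{\left(t^{2} + t^{3}\right) + 3}{9} = - \frac{3 + t^{2} + t^{3}}{9} = - \frac{1}{3} - \frac{t^{2}}{9} - \frac{t^{3}}{9}$)
$D{\left(H \right)} = \sqrt{- \frac{4}{3} - \frac{H^{2}}{9} - \frac{H^{3}}{9}}$ ($D{\left(H \right)} = \sqrt{-1 - \left(\frac{1}{3} + \frac{H^{2}}{9} + \frac{H^{3}}{9}\right)} = \sqrt{- \frac{4}{3} - \frac{H^{2}}{9} - \frac{H^{3}}{9}}$)
$o \left(-10\right) D{\left(-10 \right)} = \frac{73}{5} \left(-10\right) \frac{\sqrt{-12 - \left(-10\right)^{2} - \left(-10\right)^{3}}}{3} = - 146 \frac{\sqrt{-12 - 100 - -1000}}{3} = - 146 \frac{\sqrt{-12 - 100 + 1000}}{3} = - 146 \frac{\sqrt{888}}{3} = - 146 \frac{2 \sqrt{222}}{3} = - \frac{292 \sqrt{222}}{3}$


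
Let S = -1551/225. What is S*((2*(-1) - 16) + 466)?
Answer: -231616/75 ≈ -3088.2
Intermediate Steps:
S = -517/75 (S = -1551*1/225 = -517/75 ≈ -6.8933)
S*((2*(-1) - 16) + 466) = -517*((2*(-1) - 16) + 466)/75 = -517*((-2 - 16) + 466)/75 = -517*(-18 + 466)/75 = -517/75*448 = -231616/75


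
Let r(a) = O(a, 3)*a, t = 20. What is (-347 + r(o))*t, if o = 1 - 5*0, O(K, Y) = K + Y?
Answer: -6860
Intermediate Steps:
o = 1 (o = 1 + 0 = 1)
r(a) = a*(3 + a) (r(a) = (a + 3)*a = (3 + a)*a = a*(3 + a))
(-347 + r(o))*t = (-347 + 1*(3 + 1))*20 = (-347 + 1*4)*20 = (-347 + 4)*20 = -343*20 = -6860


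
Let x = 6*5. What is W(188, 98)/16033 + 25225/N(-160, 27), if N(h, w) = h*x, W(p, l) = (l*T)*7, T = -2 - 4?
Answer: -16967569/3078336 ≈ -5.5119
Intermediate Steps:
x = 30
T = -6
W(p, l) = -42*l (W(p, l) = (l*(-6))*7 = -6*l*7 = -42*l)
N(h, w) = 30*h (N(h, w) = h*30 = 30*h)
W(188, 98)/16033 + 25225/N(-160, 27) = -42*98/16033 + 25225/((30*(-160))) = -4116*1/16033 + 25225/(-4800) = -4116/16033 + 25225*(-1/4800) = -4116/16033 - 1009/192 = -16967569/3078336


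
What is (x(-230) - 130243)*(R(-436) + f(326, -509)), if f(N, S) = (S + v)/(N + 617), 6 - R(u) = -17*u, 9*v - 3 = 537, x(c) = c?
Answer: 911263487211/943 ≈ 9.6634e+8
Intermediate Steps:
v = 60 (v = ⅓ + (⅑)*537 = ⅓ + 179/3 = 60)
R(u) = 6 + 17*u (R(u) = 6 - (-1)*17*u = 6 - (-17)*u = 6 + 17*u)
f(N, S) = (60 + S)/(617 + N) (f(N, S) = (S + 60)/(N + 617) = (60 + S)/(617 + N))
(x(-230) - 130243)*(R(-436) + f(326, -509)) = (-230 - 130243)*((6 + 17*(-436)) + (60 - 509)/(617 + 326)) = -130473*((6 - 7412) - 449/943) = -130473*(-7406 + (1/943)*(-449)) = -130473*(-7406 - 449/943) = -130473*(-6984307/943) = 911263487211/943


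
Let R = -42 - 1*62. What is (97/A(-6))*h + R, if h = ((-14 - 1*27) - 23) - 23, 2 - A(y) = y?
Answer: -9271/8 ≈ -1158.9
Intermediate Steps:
A(y) = 2 - y
R = -104 (R = -42 - 62 = -104)
h = -87 (h = ((-14 - 27) - 23) - 23 = (-41 - 23) - 23 = -64 - 23 = -87)
(97/A(-6))*h + R = (97/(2 - 1*(-6)))*(-87) - 104 = (97/(2 + 6))*(-87) - 104 = (97/8)*(-87) - 104 = -8439/8 - 104 = -9271/8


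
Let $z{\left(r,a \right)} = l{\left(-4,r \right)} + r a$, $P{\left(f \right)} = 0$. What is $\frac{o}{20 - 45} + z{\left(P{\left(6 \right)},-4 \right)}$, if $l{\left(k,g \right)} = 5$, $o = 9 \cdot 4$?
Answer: $\frac{89}{25} \approx 3.56$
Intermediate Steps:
$o = 36$
$z{\left(r,a \right)} = 5 + a r$ ($z{\left(r,a \right)} = 5 + r a = 5 + a r$)
$\frac{o}{20 - 45} + z{\left(P{\left(6 \right)},-4 \right)} = \frac{1}{20 - 45} \cdot 36 + \left(5 - 0\right) = \frac{1}{-25} \cdot 36 + \left(5 + 0\right) = \left(- \frac{1}{25}\right) 36 + 5 = - \frac{36}{25} + 5 = \frac{89}{25}$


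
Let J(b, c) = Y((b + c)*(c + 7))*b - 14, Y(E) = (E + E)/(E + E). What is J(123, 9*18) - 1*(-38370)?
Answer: 38479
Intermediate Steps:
Y(E) = 1 (Y(E) = (2*E)/((2*E)) = (2*E)*(1/(2*E)) = 1)
J(b, c) = -14 + b (J(b, c) = 1*b - 14 = b - 14 = -14 + b)
J(123, 9*18) - 1*(-38370) = (-14 + 123) - 1*(-38370) = 109 + 38370 = 38479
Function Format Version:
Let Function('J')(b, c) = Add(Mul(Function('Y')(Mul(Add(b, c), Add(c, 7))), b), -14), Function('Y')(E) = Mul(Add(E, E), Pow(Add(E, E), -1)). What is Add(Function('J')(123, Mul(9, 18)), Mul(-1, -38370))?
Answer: 38479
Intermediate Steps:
Function('Y')(E) = 1 (Function('Y')(E) = Mul(Mul(2, E), Pow(Mul(2, E), -1)) = Mul(Mul(2, E), Mul(Rational(1, 2), Pow(E, -1))) = 1)
Function('J')(b, c) = Add(-14, b) (Function('J')(b, c) = Add(Mul(1, b), -14) = Add(b, -14) = Add(-14, b))
Add(Function('J')(123, Mul(9, 18)), Mul(-1, -38370)) = Add(Add(-14, 123), Mul(-1, -38370)) = Add(109, 38370) = 38479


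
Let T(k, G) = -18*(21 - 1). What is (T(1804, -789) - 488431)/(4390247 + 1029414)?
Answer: -488791/5419661 ≈ -0.090189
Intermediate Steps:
T(k, G) = -360 (T(k, G) = -18*20 = -360)
(T(1804, -789) - 488431)/(4390247 + 1029414) = (-360 - 488431)/(4390247 + 1029414) = -488791/5419661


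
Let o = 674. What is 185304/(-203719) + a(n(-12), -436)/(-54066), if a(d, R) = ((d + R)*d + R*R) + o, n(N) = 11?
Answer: -47929733369/11014271454 ≈ -4.3516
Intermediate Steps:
a(d, R) = 674 + R² + d*(R + d) (a(d, R) = ((d + R)*d + R*R) + 674 = ((R + d)*d + R²) + 674 = (d*(R + d) + R²) + 674 = (R² + d*(R + d)) + 674 = 674 + R² + d*(R + d))
185304/(-203719) + a(n(-12), -436)/(-54066) = 185304/(-203719) + (674 + (-436)² + 11² - 436*11)/(-54066) = 185304*(-1/203719) + (674 + 190096 + 121 - 4796)*(-1/54066) = -185304/203719 + 186095*(-1/54066) = -185304/203719 - 186095/54066 = -47929733369/11014271454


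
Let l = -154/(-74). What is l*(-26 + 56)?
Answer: 2310/37 ≈ 62.432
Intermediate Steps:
l = 77/37 (l = -154*(-1/74) = 77/37 ≈ 2.0811)
l*(-26 + 56) = 77*(-26 + 56)/37 = (77/37)*30 = 2310/37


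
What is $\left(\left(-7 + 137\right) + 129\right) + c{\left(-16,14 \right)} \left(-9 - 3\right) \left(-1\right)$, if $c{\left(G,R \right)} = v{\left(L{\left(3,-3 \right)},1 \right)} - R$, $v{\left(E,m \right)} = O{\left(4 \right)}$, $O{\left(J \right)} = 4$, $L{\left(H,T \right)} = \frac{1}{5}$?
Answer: $139$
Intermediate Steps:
$L{\left(H,T \right)} = \frac{1}{5}$
$v{\left(E,m \right)} = 4$
$c{\left(G,R \right)} = 4 - R$
$\left(\left(-7 + 137\right) + 129\right) + c{\left(-16,14 \right)} \left(-9 - 3\right) \left(-1\right) = \left(\left(-7 + 137\right) + 129\right) + \left(4 - 14\right) \left(-9 - 3\right) \left(-1\right) = \left(130 + 129\right) + \left(4 - 14\right) \left(\left(-12\right) \left(-1\right)\right) = 259 - 120 = 139$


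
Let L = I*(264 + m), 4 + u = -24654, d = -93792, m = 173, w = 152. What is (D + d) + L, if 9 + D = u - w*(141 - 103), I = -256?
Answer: -236107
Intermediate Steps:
u = -24658 (u = -4 - 24654 = -24658)
L = -111872 (L = -256*(264 + 173) = -256*437 = -111872)
D = -30443 (D = -9 + (-24658 - 152*(141 - 103)) = -9 + (-24658 - 152*38) = -9 + (-24658 - 1*5776) = -9 + (-24658 - 5776) = -9 - 30434 = -30443)
(D + d) + L = (-30443 - 93792) - 111872 = -124235 - 111872 = -236107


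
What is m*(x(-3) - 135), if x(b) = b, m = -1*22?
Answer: 3036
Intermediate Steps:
m = -22
m*(x(-3) - 135) = -22*(-3 - 135) = -22*(-138) = 3036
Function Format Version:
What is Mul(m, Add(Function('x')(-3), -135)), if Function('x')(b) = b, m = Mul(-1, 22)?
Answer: 3036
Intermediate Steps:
m = -22
Mul(m, Add(Function('x')(-3), -135)) = Mul(-22, Add(-3, -135)) = Mul(-22, -138) = 3036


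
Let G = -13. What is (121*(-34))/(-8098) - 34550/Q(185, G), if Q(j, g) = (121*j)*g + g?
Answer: 369258488/589165941 ≈ 0.62675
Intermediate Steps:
Q(j, g) = g + 121*g*j (Q(j, g) = 121*g*j + g = g + 121*g*j)
(121*(-34))/(-8098) - 34550/Q(185, G) = (121*(-34))/(-8098) - 34550*(-1/(13*(1 + 121*185))) = -4114*(-1/8098) - 34550*(-1/(13*(1 + 22385))) = 2057/4049 - 34550/((-13*22386)) = 2057/4049 - 34550/(-291018) = 2057/4049 - 34550*(-1/291018) = 2057/4049 + 17275/145509 = 369258488/589165941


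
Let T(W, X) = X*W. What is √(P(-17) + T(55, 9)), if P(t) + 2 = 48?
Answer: √541 ≈ 23.259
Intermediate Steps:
P(t) = 46 (P(t) = -2 + 48 = 46)
T(W, X) = W*X
√(P(-17) + T(55, 9)) = √(46 + 55*9) = √(46 + 495) = √541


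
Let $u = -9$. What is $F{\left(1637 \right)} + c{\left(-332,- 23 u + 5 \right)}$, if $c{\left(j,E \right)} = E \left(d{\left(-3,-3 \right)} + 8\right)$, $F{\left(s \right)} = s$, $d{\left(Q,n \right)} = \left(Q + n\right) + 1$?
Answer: $2273$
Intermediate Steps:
$d{\left(Q,n \right)} = 1 + Q + n$
$c{\left(j,E \right)} = 3 E$ ($c{\left(j,E \right)} = E \left(\left(1 - 3 - 3\right) + 8\right) = E \left(-5 + 8\right) = E 3 = 3 E$)
$F{\left(1637 \right)} + c{\left(-332,- 23 u + 5 \right)} = 1637 + 3 \left(\left(-23\right) \left(-9\right) + 5\right) = 1637 + 3 \left(207 + 5\right) = 1637 + 3 \cdot 212 = 1637 + 636 = 2273$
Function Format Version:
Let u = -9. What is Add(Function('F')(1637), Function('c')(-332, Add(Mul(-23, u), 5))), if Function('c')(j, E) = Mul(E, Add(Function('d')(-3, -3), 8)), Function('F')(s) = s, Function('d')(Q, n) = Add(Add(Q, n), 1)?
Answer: 2273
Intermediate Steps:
Function('d')(Q, n) = Add(1, Q, n)
Function('c')(j, E) = Mul(3, E) (Function('c')(j, E) = Mul(E, Add(Add(1, -3, -3), 8)) = Mul(E, Add(-5, 8)) = Mul(E, 3) = Mul(3, E))
Add(Function('F')(1637), Function('c')(-332, Add(Mul(-23, u), 5))) = Add(1637, Mul(3, Add(Mul(-23, -9), 5))) = Add(1637, Mul(3, Add(207, 5))) = Add(1637, Mul(3, 212)) = Add(1637, 636) = 2273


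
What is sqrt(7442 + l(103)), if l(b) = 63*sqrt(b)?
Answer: sqrt(7442 + 63*sqrt(103)) ≈ 89.896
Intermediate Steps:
sqrt(7442 + l(103)) = sqrt(7442 + 63*sqrt(103))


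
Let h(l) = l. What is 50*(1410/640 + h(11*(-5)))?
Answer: -84475/32 ≈ -2639.8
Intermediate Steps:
50*(1410/640 + h(11*(-5))) = 50*(1410/640 + 11*(-5)) = 50*(1410*(1/640) - 55) = 50*(141/64 - 55) = 50*(-3379/64) = -84475/32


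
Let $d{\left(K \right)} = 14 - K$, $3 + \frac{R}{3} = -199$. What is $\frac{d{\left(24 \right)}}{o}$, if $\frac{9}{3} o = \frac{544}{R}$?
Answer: $\frac{4545}{136} \approx 33.419$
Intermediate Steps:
$R = -606$ ($R = -9 + 3 \left(-199\right) = -9 - 597 = -606$)
$o = - \frac{272}{909}$ ($o = \frac{544 \frac{1}{-606}}{3} = \frac{544 \left(- \frac{1}{606}\right)}{3} = \frac{1}{3} \left(- \frac{272}{303}\right) = - \frac{272}{909} \approx -0.29923$)
$\frac{d{\left(24 \right)}}{o} = \frac{14 - 24}{- \frac{272}{909}} = \left(14 - 24\right) \left(- \frac{909}{272}\right) = \left(-10\right) \left(- \frac{909}{272}\right) = \frac{4545}{136}$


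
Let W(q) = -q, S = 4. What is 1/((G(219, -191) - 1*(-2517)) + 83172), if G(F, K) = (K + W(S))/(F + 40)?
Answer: 259/22193256 ≈ 1.1670e-5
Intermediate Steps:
G(F, K) = (-4 + K)/(40 + F) (G(F, K) = (K - 1*4)/(F + 40) = (K - 4)/(40 + F) = (-4 + K)/(40 + F))
1/((G(219, -191) - 1*(-2517)) + 83172) = 1/(((-4 - 191)/(40 + 219) - 1*(-2517)) + 83172) = 1/((-195/259 + 2517) + 83172) = 1/(651708/259 + 83172) = 1/(22193256/259) = 259/22193256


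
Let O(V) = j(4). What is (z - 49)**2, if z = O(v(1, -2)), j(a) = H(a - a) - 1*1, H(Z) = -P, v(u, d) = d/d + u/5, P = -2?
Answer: 2304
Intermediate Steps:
v(u, d) = 1 + u/5 (v(u, d) = 1 + u*(1/5) = 1 + u/5)
H(Z) = 2 (H(Z) = -1*(-2) = 2)
j(a) = 1 (j(a) = 2 - 1*1 = 2 - 1 = 1)
O(V) = 1
z = 1
(z - 49)**2 = (1 - 49)**2 = (-48)**2 = 2304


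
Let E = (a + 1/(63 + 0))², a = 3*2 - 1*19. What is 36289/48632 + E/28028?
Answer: 1017360713879/1352493998856 ≈ 0.75221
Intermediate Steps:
a = -13 (a = 6 - 19 = -13)
E = 669124/3969 (E = (-13 + 1/(63 + 0))² = (-13 + 1/63)² = (-818/63)² = 669124/3969 ≈ 168.59)
36289/48632 + E/28028 = 36289/48632 + (669124/3969)/28028 = 36289*(1/48632) + (669124/3969)*(1/28028) = 36289/48632 + 167281/27810783 = 1017360713879/1352493998856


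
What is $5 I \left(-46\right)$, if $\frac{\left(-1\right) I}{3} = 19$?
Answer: $13110$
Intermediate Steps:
$I = -57$ ($I = \left(-3\right) 19 = -57$)
$5 I \left(-46\right) = 5 \left(-57\right) \left(-46\right) = \left(-285\right) \left(-46\right) = 13110$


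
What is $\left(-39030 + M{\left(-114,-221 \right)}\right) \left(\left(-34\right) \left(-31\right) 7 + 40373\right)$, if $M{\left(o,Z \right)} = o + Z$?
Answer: $-1879718115$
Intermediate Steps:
$M{\left(o,Z \right)} = Z + o$
$\left(-39030 + M{\left(-114,-221 \right)}\right) \left(\left(-34\right) \left(-31\right) 7 + 40373\right) = \left(-39030 - 335\right) \left(\left(-34\right) \left(-31\right) 7 + 40373\right) = \left(-39030 - 335\right) \left(1054 \cdot 7 + 40373\right) = - 39365 \left(7378 + 40373\right) = \left(-39365\right) 47751 = -1879718115$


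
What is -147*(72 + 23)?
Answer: -13965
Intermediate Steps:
-147*(72 + 23) = -147*95 = -13965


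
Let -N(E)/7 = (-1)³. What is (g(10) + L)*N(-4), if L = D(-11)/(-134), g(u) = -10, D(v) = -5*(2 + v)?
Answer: -9695/134 ≈ -72.351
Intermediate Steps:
N(E) = 7 (N(E) = -7*(-1)³ = -7*(-1) = 7)
D(v) = -10 - 5*v
L = -45/134 (L = (-10 - 5*(-11))/(-134) = (-10 + 55)*(-1/134) = 45*(-1/134) = -45/134 ≈ -0.33582)
(g(10) + L)*N(-4) = (-10 - 45/134)*7 = -1385/134*7 = -9695/134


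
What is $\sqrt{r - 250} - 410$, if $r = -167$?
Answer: $-410 + i \sqrt{417} \approx -410.0 + 20.421 i$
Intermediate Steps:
$\sqrt{r - 250} - 410 = \sqrt{-167 - 250} - 410 = \sqrt{-417} - 410 = i \sqrt{417} - 410 = -410 + i \sqrt{417}$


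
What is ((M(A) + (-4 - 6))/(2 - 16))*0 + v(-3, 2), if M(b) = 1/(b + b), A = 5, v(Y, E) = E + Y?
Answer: -1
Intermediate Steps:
M(b) = 1/(2*b)
((M(A) + (-4 - 6))/(2 - 16))*0 + v(-3, 2) = (((1/2)/5 + (-4 - 6))/(2 - 16))*0 + (2 - 3) = (((1/2)*(1/5) - 10)/(-14))*0 - 1 = ((1/10 - 10)*(-1/14))*0 - 1 = -99/10*(-1/14)*0 - 1 = (99/140)*0 - 1 = 0 - 1 = -1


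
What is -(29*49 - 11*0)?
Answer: -1421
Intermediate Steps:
-(29*49 - 11*0) = -(1421 + 0) = -1*1421 = -1421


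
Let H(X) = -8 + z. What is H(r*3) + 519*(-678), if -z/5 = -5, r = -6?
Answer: -351865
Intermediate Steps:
z = 25 (z = -5*(-5) = 25)
H(X) = 17 (H(X) = -8 + 25 = 17)
H(r*3) + 519*(-678) = 17 + 519*(-678) = 17 - 351882 = -351865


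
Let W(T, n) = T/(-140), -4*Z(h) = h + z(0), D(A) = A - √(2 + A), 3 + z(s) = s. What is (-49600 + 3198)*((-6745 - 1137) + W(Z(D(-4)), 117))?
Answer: 14629645761/40 + 23201*I*√2/280 ≈ 3.6574e+8 + 117.18*I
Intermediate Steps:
z(s) = -3 + s
Z(h) = ¾ - h/4 (Z(h) = -(h + (-3 + 0))/4 = -(h - 3)/4 = -(-3 + h)/4 = ¾ - h/4)
W(T, n) = -T/140 (W(T, n) = T*(-1/140) = -T/140)
(-49600 + 3198)*((-6745 - 1137) + W(Z(D(-4)), 117)) = (-49600 + 3198)*((-6745 - 1137) - (¾ - (-4 - √(2 - 4))/4)/140) = -46402*(-7882 - (¾ - (-4 - √(-2))/4)/140) = -46402*(-7882 - (¾ - (-4 - I*√2)/4)/140) = -46402*(-7882 - (¾ + (1 + I*√2/4))/140) = -46402*(-7882 - (7/4 + I*√2/4)/140) = -46402*(-7882 + (-1/80 - I*√2/560)) = -46402*(-630561/80 - I*√2/560) = 14629645761/40 + 23201*I*√2/280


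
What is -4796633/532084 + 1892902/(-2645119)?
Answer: -13694847952095/1407425497996 ≈ -9.7304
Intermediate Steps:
-4796633/532084 + 1892902/(-2645119) = -4796633*1/532084 + 1892902*(-1/2645119) = -4796633/532084 - 1892902/2645119 = -13694847952095/1407425497996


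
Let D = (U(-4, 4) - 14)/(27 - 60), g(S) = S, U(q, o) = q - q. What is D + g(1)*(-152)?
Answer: -5002/33 ≈ -151.58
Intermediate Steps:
U(q, o) = 0
D = 14/33 (D = (0 - 14)/(27 - 60) = -14/(-33) = -14*(-1/33) = 14/33 ≈ 0.42424)
D + g(1)*(-152) = 14/33 + 1*(-152) = 14/33 - 152 = -5002/33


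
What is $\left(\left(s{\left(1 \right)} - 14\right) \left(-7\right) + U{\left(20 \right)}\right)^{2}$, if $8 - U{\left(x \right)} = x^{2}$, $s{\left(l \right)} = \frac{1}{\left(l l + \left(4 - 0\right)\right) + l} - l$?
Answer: $\frac{2989441}{36} \approx 83040.0$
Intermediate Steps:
$s{\left(l \right)} = \frac{1}{4 + l + l^{2}} - l$ ($s{\left(l \right)} = \frac{1}{\left(l^{2} + \left(4 + 0\right)\right) + l} - l = \frac{1}{\left(l^{2} + 4\right) + l} - l = \frac{1}{\left(4 + l^{2}\right) + l} - l = \frac{1}{4 + l + l^{2}} - l$)
$U{\left(x \right)} = 8 - x^{2}$
$\left(\left(s{\left(1 \right)} - 14\right) \left(-7\right) + U{\left(20 \right)}\right)^{2} = \left(\left(\frac{1 - 1^{2} - 1^{3} - 4}{4 + 1 + 1^{2}} - 14\right) \left(-7\right) + \left(8 - 20^{2}\right)\right)^{2} = \left(\left(\frac{1 - 1 - 1 - 4}{4 + 1 + 1} - 14\right) \left(-7\right) + \left(8 - 400\right)\right)^{2} = \left(\left(\frac{1 - 1 - 1 - 4}{6} - 14\right) \left(-7\right) + \left(8 - 400\right)\right)^{2} = \left(\left(\frac{1}{6} \left(-5\right) - 14\right) \left(-7\right) - 392\right)^{2} = \left(\left(- \frac{5}{6} - 14\right) \left(-7\right) - 392\right)^{2} = \left(\left(- \frac{89}{6}\right) \left(-7\right) - 392\right)^{2} = \left(\frac{623}{6} - 392\right)^{2} = \left(- \frac{1729}{6}\right)^{2} = \frac{2989441}{36}$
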